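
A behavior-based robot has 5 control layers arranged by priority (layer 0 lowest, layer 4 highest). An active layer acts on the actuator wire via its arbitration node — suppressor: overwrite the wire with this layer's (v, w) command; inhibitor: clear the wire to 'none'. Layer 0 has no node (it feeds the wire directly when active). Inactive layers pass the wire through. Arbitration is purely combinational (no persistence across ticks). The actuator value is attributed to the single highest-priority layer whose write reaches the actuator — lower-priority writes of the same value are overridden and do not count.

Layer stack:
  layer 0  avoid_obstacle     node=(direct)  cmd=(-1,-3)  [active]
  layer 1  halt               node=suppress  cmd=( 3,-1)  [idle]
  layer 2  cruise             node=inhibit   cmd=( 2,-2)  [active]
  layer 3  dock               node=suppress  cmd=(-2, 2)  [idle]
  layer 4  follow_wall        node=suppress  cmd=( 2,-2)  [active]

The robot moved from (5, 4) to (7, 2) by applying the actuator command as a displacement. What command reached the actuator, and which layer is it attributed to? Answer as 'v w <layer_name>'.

2 -2 follow_wall

displacement = (7, 2) − (5, 4) = (2, -2)
layer 0 (avoid_obstacle) active — direct: (-1, -3)
layer 1 (halt) idle — unchanged: (-1, -3)
layer 2 (cruise) active — inhibits: none
layer 3 (dock) idle — unchanged: none
layer 4 (follow_wall) active — suppresses: (2, -2)
→ actuator (2, -2) — from layer 4 (follow_wall)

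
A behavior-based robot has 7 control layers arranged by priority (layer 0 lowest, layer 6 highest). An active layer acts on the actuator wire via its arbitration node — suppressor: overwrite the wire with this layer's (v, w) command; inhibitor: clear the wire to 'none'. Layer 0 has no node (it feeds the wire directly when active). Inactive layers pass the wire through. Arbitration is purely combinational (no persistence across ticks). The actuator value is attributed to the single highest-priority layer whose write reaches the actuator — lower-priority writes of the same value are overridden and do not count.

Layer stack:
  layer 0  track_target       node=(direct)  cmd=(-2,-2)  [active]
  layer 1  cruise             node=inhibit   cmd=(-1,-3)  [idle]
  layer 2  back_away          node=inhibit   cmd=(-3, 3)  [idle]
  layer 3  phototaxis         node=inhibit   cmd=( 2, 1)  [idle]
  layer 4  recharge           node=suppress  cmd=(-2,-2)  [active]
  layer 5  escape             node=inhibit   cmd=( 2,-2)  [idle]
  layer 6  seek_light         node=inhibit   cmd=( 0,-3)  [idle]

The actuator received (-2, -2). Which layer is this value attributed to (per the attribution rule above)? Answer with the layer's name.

recharge

L0 track_target: active, feeds wire = (-2, -2)
L1 cruise: idle → wire stays (-2, -2)
L2 back_away: idle → wire stays (-2, -2)
L3 phototaxis: idle → wire stays (-2, -2)
L4 recharge: active, suppressor → wire = (-2, -2)
L5 escape: idle → wire stays (-2, -2)
L6 seek_light: idle → wire stays (-2, -2)
actuator = (-2, -2)
last writer: layer 4 = recharge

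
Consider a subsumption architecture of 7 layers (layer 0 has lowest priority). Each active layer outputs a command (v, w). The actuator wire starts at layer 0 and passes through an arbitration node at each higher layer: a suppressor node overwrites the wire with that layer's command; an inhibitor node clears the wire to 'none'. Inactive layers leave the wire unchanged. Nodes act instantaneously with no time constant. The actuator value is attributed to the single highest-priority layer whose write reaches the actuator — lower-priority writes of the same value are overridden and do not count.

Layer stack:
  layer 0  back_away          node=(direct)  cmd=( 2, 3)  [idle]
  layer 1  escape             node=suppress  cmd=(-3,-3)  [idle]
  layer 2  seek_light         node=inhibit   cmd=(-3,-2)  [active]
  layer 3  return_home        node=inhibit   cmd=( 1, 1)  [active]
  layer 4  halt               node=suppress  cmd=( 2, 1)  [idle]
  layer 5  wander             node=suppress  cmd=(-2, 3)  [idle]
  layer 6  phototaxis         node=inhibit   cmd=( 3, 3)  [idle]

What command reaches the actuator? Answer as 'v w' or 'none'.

none

layer 0 (back_away) idle — none
layer 1 (escape) idle — unchanged: none
layer 2 (seek_light) active — inhibits: none
layer 3 (return_home) active — inhibits: none
layer 4 (halt) idle — unchanged: none
layer 5 (wander) idle — unchanged: none
layer 6 (phototaxis) idle — unchanged: none
→ actuator none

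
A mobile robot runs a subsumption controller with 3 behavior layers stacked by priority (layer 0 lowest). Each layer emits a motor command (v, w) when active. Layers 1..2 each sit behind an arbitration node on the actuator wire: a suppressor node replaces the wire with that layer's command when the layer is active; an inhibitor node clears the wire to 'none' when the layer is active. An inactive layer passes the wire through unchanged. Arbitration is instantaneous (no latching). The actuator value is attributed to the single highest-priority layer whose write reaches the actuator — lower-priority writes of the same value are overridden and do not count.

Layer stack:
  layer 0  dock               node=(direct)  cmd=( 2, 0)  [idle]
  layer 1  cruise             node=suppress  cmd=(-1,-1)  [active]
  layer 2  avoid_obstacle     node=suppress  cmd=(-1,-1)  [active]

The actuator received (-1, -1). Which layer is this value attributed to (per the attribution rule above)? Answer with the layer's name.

L0 dock: idle → wire = none
L1 cruise: active, suppressor → wire = (-1, -1)
L2 avoid_obstacle: active, suppressor → wire = (-1, -1)
actuator = (-1, -1)
last writer: layer 2 = avoid_obstacle

avoid_obstacle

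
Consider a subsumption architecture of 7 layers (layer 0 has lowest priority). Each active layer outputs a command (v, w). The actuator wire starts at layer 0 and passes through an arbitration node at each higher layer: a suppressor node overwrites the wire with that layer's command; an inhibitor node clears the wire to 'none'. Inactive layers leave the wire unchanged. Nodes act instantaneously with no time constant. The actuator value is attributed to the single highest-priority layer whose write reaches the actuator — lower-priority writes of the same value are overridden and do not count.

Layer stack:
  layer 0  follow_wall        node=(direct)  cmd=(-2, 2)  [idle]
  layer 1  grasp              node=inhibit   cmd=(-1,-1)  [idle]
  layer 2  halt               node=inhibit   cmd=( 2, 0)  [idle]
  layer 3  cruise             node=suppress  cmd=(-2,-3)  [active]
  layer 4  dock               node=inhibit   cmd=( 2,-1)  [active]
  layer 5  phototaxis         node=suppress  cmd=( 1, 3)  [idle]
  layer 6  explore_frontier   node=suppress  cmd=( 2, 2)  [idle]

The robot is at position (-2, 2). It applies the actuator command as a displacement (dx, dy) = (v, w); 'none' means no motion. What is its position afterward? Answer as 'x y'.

L0 follow_wall: idle → wire = none
L1 grasp: idle → wire stays none
L2 halt: idle → wire stays none
L3 cruise: active, suppressor → wire = (-2, -3)
L4 dock: active, inhibitor → wire = none
L5 phototaxis: idle → wire stays none
L6 explore_frontier: idle → wire stays none
actuator = none
position: (-2, 2) + none = (-2, 2)

-2 2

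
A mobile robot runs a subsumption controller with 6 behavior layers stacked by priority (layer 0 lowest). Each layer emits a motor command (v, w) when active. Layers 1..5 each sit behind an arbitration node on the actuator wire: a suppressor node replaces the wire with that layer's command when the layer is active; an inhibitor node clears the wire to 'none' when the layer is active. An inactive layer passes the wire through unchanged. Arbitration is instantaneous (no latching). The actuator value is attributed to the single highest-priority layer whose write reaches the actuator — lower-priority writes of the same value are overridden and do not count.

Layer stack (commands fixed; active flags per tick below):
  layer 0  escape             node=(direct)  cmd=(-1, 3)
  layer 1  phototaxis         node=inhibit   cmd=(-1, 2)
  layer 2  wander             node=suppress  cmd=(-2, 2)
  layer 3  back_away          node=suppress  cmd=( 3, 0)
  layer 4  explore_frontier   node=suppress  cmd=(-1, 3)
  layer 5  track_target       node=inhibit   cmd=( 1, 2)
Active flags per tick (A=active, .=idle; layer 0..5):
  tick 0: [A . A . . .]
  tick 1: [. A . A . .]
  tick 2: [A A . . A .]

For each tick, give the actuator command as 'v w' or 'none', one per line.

-2 2
3 0
-1 3

tick 0:
  L0 escape: active, feeds wire = (-1, 3)
  L1 phototaxis: idle → wire stays (-1, 3)
  L2 wander: active, suppressor → wire = (-2, 2)
  L3 back_away: idle → wire stays (-2, 2)
  L4 explore_frontier: idle → wire stays (-2, 2)
  L5 track_target: idle → wire stays (-2, 2)
  actuator = (-2, 2)
tick 1:
  L0 escape: idle → wire = none
  L1 phototaxis: active, inhibitor → wire = none
  L2 wander: idle → wire stays none
  L3 back_away: active, suppressor → wire = (3, 0)
  L4 explore_frontier: idle → wire stays (3, 0)
  L5 track_target: idle → wire stays (3, 0)
  actuator = (3, 0)
tick 2:
  L0 escape: active, feeds wire = (-1, 3)
  L1 phototaxis: active, inhibitor → wire = none
  L2 wander: idle → wire stays none
  L3 back_away: idle → wire stays none
  L4 explore_frontier: active, suppressor → wire = (-1, 3)
  L5 track_target: idle → wire stays (-1, 3)
  actuator = (-1, 3)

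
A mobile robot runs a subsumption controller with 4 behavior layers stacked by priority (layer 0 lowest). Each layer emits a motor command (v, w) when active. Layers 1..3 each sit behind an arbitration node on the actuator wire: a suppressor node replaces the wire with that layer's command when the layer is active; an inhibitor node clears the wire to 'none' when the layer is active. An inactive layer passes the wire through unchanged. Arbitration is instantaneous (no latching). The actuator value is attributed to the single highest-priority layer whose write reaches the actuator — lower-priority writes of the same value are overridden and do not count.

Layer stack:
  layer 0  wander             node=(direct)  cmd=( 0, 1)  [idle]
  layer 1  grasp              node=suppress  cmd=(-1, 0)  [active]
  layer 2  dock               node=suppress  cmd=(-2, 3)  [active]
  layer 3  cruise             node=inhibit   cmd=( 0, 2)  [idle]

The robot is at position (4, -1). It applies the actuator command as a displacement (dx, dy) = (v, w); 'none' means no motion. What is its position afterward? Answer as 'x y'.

2 2

[0] wander off; wire := none
[1] grasp on (suppress); wire := (-1, 0)
[2] dock on (suppress); wire := (-2, 3)
[3] cruise off; pass (-2, 3)
output (-2, 3)
position: (4, -1) + (-2, 3) = (2, 2)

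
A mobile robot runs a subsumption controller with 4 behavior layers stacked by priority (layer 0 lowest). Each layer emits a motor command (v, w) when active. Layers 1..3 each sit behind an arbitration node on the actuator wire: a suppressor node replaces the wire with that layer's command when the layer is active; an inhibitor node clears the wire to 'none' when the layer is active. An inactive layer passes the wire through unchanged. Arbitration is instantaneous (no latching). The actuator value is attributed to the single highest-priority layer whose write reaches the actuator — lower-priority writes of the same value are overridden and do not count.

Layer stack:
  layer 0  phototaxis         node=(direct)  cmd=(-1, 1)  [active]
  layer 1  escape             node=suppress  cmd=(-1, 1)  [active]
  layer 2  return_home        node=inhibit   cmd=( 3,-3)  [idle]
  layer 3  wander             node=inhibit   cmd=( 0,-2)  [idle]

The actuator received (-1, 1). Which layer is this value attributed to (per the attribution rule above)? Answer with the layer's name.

[0] phototaxis on; wire := (-1, 1)
[1] escape on (suppress); wire := (-1, 1)
[2] return_home off; pass (-1, 1)
[3] wander off; pass (-1, 1)
output (-1, 1)
last writer: layer 1 = escape

escape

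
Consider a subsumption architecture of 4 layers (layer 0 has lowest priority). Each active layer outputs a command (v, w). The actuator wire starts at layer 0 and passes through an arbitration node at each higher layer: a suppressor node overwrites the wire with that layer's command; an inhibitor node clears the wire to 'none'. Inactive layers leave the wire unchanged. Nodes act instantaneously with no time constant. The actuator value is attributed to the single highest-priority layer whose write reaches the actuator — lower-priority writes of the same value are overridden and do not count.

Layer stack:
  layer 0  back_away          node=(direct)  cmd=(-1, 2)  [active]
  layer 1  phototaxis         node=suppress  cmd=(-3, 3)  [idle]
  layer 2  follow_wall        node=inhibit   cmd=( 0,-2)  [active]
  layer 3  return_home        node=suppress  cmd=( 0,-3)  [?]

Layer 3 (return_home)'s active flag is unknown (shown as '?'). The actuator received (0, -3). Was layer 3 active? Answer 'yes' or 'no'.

yes

If layer 3 is active=yes:
  actuator would be (0, -3)
If layer 3 is active=no:
  actuator would be none
Observed (0, -3), so layer 3 was active.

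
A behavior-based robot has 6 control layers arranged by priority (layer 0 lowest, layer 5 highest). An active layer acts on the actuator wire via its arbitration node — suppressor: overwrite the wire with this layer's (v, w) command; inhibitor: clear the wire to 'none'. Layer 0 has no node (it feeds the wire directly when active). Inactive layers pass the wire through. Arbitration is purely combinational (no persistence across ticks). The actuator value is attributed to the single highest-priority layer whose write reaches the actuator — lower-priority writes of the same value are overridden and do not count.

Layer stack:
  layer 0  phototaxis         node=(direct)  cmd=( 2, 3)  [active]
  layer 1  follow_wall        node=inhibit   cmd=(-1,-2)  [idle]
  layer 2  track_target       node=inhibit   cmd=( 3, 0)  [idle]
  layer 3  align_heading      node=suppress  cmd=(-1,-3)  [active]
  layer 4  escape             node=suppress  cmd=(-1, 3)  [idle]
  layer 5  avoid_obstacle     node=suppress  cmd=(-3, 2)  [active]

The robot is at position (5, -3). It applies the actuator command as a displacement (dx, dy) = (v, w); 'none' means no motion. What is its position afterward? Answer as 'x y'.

L0 phototaxis: active, feeds wire = (2, 3)
L1 follow_wall: idle → wire stays (2, 3)
L2 track_target: idle → wire stays (2, 3)
L3 align_heading: active, suppressor → wire = (-1, -3)
L4 escape: idle → wire stays (-1, -3)
L5 avoid_obstacle: active, suppressor → wire = (-3, 2)
actuator = (-3, 2)
position: (5, -3) + (-3, 2) = (2, -1)

2 -1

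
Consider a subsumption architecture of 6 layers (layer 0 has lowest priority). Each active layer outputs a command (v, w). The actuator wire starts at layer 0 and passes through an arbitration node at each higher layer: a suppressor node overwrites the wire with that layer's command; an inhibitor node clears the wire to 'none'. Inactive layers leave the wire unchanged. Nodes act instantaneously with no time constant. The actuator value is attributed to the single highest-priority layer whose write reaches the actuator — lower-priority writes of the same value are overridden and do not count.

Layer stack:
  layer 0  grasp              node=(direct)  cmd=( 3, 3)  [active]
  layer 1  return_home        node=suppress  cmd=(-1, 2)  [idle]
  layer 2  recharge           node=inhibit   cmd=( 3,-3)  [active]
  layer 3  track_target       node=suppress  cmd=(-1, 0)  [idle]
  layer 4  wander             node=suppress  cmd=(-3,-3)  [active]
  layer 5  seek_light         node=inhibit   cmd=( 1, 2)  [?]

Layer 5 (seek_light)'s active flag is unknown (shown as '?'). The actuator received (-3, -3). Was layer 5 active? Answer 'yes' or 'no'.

no

If layer 5 is active=yes:
  actuator would be none
If layer 5 is active=no:
  actuator would be (-3, -3)
Observed (-3, -3), so layer 5 was idle.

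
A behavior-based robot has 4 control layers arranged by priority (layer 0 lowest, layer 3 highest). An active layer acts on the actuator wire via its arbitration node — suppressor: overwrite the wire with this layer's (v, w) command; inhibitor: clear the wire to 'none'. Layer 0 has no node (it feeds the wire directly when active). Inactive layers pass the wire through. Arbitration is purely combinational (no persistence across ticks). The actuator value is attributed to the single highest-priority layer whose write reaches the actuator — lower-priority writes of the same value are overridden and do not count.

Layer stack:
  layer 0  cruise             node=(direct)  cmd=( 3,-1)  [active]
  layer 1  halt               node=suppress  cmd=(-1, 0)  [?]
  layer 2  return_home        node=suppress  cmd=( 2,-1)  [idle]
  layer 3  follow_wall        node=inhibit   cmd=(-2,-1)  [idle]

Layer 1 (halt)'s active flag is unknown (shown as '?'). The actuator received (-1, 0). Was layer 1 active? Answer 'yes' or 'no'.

If layer 1 is active=yes:
  actuator would be (-1, 0)
If layer 1 is active=no:
  actuator would be (3, -1)
Observed (-1, 0), so layer 1 was active.

yes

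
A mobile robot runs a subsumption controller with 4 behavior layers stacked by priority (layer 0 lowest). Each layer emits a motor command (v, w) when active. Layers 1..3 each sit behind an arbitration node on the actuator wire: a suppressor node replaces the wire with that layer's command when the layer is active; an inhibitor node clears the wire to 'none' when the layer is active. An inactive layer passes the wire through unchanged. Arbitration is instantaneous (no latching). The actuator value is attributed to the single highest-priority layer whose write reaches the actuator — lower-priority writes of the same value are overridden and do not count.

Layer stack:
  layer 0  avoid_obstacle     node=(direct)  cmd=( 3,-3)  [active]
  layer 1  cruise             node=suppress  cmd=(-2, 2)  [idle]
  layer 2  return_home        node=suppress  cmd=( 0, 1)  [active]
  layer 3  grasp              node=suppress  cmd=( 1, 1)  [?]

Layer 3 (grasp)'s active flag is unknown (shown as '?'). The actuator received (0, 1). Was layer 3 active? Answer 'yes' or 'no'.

no

If layer 3 is active=yes:
  actuator would be (1, 1)
If layer 3 is active=no:
  actuator would be (0, 1)
Observed (0, 1), so layer 3 was idle.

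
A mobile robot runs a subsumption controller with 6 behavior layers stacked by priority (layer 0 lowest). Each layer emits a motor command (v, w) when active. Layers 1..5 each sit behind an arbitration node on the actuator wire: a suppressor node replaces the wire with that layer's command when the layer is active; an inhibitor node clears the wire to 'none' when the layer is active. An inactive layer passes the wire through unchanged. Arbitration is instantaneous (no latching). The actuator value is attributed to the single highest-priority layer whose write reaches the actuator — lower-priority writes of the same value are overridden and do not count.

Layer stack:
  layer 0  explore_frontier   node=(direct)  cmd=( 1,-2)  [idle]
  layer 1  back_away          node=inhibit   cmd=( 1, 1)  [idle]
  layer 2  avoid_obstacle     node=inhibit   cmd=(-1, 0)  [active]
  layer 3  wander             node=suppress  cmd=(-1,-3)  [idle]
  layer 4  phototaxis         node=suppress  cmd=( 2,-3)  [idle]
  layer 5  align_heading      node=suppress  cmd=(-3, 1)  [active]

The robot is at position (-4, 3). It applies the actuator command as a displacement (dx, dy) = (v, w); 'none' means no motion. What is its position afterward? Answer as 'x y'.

-7 4

L0 explore_frontier: idle → wire = none
L1 back_away: idle → wire stays none
L2 avoid_obstacle: active, inhibitor → wire = none
L3 wander: idle → wire stays none
L4 phototaxis: idle → wire stays none
L5 align_heading: active, suppressor → wire = (-3, 1)
actuator = (-3, 1)
position: (-4, 3) + (-3, 1) = (-7, 4)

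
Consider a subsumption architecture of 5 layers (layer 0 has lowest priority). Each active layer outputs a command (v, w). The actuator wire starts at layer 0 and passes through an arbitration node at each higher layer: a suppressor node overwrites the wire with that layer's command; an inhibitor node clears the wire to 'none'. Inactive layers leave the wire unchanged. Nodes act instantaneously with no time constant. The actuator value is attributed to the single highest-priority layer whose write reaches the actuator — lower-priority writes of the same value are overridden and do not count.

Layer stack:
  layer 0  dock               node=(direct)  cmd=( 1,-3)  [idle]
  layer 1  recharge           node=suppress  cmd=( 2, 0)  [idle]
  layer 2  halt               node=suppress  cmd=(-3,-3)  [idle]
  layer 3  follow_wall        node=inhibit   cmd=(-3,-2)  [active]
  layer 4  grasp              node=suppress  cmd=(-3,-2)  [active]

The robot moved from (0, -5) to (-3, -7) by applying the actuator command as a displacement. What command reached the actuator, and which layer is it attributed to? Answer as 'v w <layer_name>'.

displacement = (-3, -7) − (0, -5) = (-3, -2)
[0] dock off; wire := none
[1] recharge off; pass none
[2] halt off; pass none
[3] follow_wall on (inhibit); wire := none
[4] grasp on (suppress); wire := (-3, -2)
output (-3, -2) — from layer 4 (grasp)

-3 -2 grasp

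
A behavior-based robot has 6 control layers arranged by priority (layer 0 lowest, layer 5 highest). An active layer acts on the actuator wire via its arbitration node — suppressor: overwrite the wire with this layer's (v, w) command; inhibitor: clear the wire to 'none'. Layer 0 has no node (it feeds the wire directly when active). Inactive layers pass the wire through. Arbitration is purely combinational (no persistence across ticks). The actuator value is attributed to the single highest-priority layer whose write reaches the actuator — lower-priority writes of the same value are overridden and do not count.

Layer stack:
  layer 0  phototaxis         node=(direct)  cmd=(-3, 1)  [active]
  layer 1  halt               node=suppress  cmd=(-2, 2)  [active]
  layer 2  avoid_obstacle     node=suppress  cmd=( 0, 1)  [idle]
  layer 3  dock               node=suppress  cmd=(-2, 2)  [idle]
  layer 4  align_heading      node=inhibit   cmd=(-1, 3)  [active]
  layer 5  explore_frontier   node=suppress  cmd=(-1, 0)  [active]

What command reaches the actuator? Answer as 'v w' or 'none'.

-1 0

L0 phototaxis: active, feeds wire = (-3, 1)
L1 halt: active, suppressor → wire = (-2, 2)
L2 avoid_obstacle: idle → wire stays (-2, 2)
L3 dock: idle → wire stays (-2, 2)
L4 align_heading: active, inhibitor → wire = none
L5 explore_frontier: active, suppressor → wire = (-1, 0)
actuator = (-1, 0)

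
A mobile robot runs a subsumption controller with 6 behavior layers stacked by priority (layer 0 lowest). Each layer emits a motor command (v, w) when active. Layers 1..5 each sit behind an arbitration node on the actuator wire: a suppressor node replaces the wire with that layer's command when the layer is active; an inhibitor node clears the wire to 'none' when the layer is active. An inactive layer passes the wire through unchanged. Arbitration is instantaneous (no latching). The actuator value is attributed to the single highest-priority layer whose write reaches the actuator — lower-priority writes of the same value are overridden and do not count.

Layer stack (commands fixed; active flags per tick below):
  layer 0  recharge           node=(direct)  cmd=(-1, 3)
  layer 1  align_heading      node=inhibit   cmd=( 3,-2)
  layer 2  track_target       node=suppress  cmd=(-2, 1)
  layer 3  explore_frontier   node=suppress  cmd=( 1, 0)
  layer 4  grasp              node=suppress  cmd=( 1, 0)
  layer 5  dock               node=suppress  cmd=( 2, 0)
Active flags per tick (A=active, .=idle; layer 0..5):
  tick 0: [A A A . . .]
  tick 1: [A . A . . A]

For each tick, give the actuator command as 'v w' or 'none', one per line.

-2 1
2 0

tick 0:
  L0 recharge: active, feeds wire = (-1, 3)
  L1 align_heading: active, inhibitor → wire = none
  L2 track_target: active, suppressor → wire = (-2, 1)
  L3 explore_frontier: idle → wire stays (-2, 1)
  L4 grasp: idle → wire stays (-2, 1)
  L5 dock: idle → wire stays (-2, 1)
  actuator = (-2, 1)
tick 1:
  L0 recharge: active, feeds wire = (-1, 3)
  L1 align_heading: idle → wire stays (-1, 3)
  L2 track_target: active, suppressor → wire = (-2, 1)
  L3 explore_frontier: idle → wire stays (-2, 1)
  L4 grasp: idle → wire stays (-2, 1)
  L5 dock: active, suppressor → wire = (2, 0)
  actuator = (2, 0)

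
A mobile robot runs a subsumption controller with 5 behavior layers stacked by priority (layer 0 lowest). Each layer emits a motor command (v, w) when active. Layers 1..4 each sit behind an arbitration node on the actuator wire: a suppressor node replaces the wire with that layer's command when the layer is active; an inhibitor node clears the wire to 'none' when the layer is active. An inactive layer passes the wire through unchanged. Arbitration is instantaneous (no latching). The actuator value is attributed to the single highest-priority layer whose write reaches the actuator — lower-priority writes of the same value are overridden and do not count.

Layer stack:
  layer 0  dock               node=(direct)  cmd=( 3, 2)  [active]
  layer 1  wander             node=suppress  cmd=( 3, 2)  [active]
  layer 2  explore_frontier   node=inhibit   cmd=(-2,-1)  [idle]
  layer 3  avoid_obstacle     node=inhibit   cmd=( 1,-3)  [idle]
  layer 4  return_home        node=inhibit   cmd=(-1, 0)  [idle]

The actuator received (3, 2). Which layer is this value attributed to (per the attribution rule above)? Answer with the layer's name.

L0 dock: active, feeds wire = (3, 2)
L1 wander: active, suppressor → wire = (3, 2)
L2 explore_frontier: idle → wire stays (3, 2)
L3 avoid_obstacle: idle → wire stays (3, 2)
L4 return_home: idle → wire stays (3, 2)
actuator = (3, 2)
last writer: layer 1 = wander

wander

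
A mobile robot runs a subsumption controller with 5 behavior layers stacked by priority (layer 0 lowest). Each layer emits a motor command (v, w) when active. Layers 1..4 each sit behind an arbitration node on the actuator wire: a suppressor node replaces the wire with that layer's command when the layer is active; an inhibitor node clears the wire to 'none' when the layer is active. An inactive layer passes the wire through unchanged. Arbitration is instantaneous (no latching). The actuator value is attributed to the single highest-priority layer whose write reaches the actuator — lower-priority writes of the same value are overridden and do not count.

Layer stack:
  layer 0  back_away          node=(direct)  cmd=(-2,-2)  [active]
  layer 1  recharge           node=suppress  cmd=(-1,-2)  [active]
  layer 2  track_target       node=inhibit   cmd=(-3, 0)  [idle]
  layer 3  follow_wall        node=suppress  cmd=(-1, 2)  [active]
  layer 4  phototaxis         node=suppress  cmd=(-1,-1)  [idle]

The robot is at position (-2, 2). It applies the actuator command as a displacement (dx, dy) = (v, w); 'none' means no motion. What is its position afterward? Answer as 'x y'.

-3 4

layer 0 (back_away) active — direct: (-2, -2)
layer 1 (recharge) active — suppresses: (-1, -2)
layer 2 (track_target) idle — unchanged: (-1, -2)
layer 3 (follow_wall) active — suppresses: (-1, 2)
layer 4 (phototaxis) idle — unchanged: (-1, 2)
→ actuator (-1, 2)
position: (-2, 2) + (-1, 2) = (-3, 4)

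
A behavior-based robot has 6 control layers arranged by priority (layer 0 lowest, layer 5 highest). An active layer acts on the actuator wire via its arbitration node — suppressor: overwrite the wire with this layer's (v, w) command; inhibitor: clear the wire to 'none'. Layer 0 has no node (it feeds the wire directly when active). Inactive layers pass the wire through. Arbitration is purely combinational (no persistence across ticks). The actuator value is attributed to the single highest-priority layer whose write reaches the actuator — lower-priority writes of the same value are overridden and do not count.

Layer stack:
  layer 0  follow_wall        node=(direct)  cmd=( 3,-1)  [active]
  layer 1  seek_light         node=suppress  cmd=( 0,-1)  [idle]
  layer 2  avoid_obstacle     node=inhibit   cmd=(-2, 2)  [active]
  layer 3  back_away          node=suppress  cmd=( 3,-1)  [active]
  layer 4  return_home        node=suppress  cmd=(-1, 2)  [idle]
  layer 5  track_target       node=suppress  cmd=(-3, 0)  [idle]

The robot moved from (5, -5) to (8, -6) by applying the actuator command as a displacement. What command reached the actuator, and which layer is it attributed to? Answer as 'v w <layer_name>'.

3 -1 back_away

displacement = (8, -6) − (5, -5) = (3, -1)
[0] follow_wall on; wire := (3, -1)
[1] seek_light off; pass (3, -1)
[2] avoid_obstacle on (inhibit); wire := none
[3] back_away on (suppress); wire := (3, -1)
[4] return_home off; pass (3, -1)
[5] track_target off; pass (3, -1)
output (3, -1) — from layer 3 (back_away)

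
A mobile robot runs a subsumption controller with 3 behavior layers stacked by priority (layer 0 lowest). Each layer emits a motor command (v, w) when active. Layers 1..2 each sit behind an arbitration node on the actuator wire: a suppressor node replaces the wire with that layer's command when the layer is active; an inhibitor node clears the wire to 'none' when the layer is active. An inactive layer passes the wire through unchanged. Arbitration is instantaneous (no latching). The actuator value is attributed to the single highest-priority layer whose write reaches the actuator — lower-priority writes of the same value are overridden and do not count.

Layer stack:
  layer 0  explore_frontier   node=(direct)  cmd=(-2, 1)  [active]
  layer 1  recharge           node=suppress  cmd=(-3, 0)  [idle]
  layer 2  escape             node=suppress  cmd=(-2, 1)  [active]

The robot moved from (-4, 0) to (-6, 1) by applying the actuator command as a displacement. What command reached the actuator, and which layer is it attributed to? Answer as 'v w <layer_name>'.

displacement = (-6, 1) − (-4, 0) = (-2, 1)
[0] explore_frontier on; wire := (-2, 1)
[1] recharge off; pass (-2, 1)
[2] escape on (suppress); wire := (-2, 1)
output (-2, 1) — from layer 2 (escape)

-2 1 escape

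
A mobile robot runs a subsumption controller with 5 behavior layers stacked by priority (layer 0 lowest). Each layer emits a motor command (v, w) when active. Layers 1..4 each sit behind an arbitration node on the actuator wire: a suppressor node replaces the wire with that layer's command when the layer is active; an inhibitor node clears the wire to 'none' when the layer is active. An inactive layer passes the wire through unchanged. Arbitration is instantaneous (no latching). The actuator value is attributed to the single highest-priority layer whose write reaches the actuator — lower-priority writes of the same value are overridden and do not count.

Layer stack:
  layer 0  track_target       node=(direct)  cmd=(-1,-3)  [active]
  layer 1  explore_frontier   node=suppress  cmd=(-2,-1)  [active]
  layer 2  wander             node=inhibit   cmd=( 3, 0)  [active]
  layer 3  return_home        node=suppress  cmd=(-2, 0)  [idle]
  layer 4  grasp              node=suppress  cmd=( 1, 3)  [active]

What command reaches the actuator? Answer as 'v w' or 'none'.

L0 track_target: active, feeds wire = (-1, -3)
L1 explore_frontier: active, suppressor → wire = (-2, -1)
L2 wander: active, inhibitor → wire = none
L3 return_home: idle → wire stays none
L4 grasp: active, suppressor → wire = (1, 3)
actuator = (1, 3)

1 3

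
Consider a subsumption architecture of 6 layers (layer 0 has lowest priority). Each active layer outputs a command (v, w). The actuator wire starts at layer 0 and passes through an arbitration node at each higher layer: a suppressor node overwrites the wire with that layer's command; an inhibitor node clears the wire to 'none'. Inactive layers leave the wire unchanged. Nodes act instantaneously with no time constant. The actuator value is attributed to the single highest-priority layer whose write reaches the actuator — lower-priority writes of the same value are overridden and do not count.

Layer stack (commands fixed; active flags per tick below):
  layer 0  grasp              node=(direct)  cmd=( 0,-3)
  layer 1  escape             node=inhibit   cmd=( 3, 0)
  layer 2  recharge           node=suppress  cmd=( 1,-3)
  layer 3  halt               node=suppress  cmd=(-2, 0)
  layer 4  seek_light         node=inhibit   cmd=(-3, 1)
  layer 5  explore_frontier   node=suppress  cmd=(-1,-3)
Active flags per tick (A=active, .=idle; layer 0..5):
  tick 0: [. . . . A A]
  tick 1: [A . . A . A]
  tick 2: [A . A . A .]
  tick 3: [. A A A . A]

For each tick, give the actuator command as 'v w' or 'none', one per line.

-1 -3
-1 -3
none
-1 -3

tick 0:
  layer 0 (grasp) idle — none
  layer 1 (escape) idle — unchanged: none
  layer 2 (recharge) idle — unchanged: none
  layer 3 (halt) idle — unchanged: none
  layer 4 (seek_light) active — inhibits: none
  layer 5 (explore_frontier) active — suppresses: (-1, -3)
  → actuator (-1, -3)
tick 1:
  layer 0 (grasp) active — direct: (0, -3)
  layer 1 (escape) idle — unchanged: (0, -3)
  layer 2 (recharge) idle — unchanged: (0, -3)
  layer 3 (halt) active — suppresses: (-2, 0)
  layer 4 (seek_light) idle — unchanged: (-2, 0)
  layer 5 (explore_frontier) active — suppresses: (-1, -3)
  → actuator (-1, -3)
tick 2:
  layer 0 (grasp) active — direct: (0, -3)
  layer 1 (escape) idle — unchanged: (0, -3)
  layer 2 (recharge) active — suppresses: (1, -3)
  layer 3 (halt) idle — unchanged: (1, -3)
  layer 4 (seek_light) active — inhibits: none
  layer 5 (explore_frontier) idle — unchanged: none
  → actuator none
tick 3:
  layer 0 (grasp) idle — none
  layer 1 (escape) active — inhibits: none
  layer 2 (recharge) active — suppresses: (1, -3)
  layer 3 (halt) active — suppresses: (-2, 0)
  layer 4 (seek_light) idle — unchanged: (-2, 0)
  layer 5 (explore_frontier) active — suppresses: (-1, -3)
  → actuator (-1, -3)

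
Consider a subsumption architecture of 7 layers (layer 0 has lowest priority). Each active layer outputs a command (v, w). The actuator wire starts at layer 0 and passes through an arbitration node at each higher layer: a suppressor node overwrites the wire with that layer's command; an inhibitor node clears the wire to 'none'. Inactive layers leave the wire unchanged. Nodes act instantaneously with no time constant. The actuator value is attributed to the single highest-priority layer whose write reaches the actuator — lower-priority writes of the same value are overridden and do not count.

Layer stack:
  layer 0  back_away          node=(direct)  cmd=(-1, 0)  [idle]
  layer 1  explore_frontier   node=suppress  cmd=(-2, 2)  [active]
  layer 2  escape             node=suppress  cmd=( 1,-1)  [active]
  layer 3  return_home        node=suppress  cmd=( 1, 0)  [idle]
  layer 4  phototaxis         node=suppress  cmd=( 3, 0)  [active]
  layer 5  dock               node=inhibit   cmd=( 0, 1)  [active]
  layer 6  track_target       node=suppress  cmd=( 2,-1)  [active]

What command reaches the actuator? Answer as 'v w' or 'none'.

2 -1

layer 0 (back_away) idle — none
layer 1 (explore_frontier) active — suppresses: (-2, 2)
layer 2 (escape) active — suppresses: (1, -1)
layer 3 (return_home) idle — unchanged: (1, -1)
layer 4 (phototaxis) active — suppresses: (3, 0)
layer 5 (dock) active — inhibits: none
layer 6 (track_target) active — suppresses: (2, -1)
→ actuator (2, -1)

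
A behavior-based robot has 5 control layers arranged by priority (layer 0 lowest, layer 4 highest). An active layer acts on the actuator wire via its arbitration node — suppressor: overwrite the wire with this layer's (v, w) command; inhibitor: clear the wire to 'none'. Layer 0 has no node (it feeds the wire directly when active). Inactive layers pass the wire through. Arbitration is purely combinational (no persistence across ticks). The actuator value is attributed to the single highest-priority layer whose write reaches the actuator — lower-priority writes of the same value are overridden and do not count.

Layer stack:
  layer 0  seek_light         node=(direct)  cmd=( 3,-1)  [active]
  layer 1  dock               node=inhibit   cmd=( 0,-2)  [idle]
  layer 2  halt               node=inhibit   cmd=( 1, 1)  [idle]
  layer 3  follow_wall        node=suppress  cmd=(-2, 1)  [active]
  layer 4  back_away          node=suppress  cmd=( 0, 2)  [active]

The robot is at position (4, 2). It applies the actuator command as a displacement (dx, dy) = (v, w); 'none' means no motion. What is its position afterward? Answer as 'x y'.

[0] seek_light on; wire := (3, -1)
[1] dock off; pass (3, -1)
[2] halt off; pass (3, -1)
[3] follow_wall on (suppress); wire := (-2, 1)
[4] back_away on (suppress); wire := (0, 2)
output (0, 2)
position: (4, 2) + (0, 2) = (4, 4)

4 4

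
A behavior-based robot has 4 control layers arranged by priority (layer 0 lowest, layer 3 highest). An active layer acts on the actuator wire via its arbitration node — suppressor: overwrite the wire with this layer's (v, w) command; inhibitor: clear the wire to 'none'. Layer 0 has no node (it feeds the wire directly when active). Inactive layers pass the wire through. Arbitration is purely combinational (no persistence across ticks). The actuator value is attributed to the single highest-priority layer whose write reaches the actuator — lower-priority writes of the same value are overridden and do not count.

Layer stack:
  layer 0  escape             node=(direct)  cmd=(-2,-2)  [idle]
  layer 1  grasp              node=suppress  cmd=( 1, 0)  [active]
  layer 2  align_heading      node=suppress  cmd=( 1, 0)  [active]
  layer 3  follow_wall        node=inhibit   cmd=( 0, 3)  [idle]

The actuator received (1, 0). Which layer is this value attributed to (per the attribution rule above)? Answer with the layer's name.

L0 escape: idle → wire = none
L1 grasp: active, suppressor → wire = (1, 0)
L2 align_heading: active, suppressor → wire = (1, 0)
L3 follow_wall: idle → wire stays (1, 0)
actuator = (1, 0)
last writer: layer 2 = align_heading

align_heading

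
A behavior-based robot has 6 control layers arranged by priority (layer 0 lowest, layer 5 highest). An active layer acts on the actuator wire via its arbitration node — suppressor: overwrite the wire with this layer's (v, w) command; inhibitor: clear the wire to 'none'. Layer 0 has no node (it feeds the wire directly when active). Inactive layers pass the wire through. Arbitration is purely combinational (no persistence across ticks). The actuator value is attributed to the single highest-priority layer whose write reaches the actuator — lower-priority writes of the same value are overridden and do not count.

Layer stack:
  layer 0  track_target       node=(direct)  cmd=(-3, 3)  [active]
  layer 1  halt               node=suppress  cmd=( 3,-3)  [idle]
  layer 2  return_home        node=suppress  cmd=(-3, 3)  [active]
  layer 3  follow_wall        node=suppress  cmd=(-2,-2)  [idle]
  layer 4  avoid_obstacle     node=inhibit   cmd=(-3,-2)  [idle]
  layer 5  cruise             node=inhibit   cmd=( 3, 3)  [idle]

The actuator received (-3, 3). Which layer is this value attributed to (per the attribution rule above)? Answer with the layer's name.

return_home

layer 0 (track_target) active — direct: (-3, 3)
layer 1 (halt) idle — unchanged: (-3, 3)
layer 2 (return_home) active — suppresses: (-3, 3)
layer 3 (follow_wall) idle — unchanged: (-3, 3)
layer 4 (avoid_obstacle) idle — unchanged: (-3, 3)
layer 5 (cruise) idle — unchanged: (-3, 3)
→ actuator (-3, 3)
last writer: layer 2 = return_home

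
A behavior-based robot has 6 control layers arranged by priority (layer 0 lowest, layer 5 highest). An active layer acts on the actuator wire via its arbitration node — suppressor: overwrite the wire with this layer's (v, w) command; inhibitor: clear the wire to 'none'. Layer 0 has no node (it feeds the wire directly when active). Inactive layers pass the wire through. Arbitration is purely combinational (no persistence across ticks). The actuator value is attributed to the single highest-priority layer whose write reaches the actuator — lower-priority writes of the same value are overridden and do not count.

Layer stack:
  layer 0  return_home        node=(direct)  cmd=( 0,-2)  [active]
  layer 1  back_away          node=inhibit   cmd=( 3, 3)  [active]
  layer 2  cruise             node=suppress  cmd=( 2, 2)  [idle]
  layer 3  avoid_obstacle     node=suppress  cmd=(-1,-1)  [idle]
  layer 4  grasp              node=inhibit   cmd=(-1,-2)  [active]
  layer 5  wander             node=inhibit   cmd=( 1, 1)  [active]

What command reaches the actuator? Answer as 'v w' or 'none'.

none

[0] return_home on; wire := (0, -2)
[1] back_away on (inhibit); wire := none
[2] cruise off; pass none
[3] avoid_obstacle off; pass none
[4] grasp on (inhibit); wire := none
[5] wander on (inhibit); wire := none
output none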